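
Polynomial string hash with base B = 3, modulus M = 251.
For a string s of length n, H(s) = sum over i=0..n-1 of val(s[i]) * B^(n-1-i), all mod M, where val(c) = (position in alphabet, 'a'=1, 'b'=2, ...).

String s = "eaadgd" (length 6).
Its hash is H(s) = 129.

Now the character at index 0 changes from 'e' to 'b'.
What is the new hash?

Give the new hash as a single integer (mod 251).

Answer: 153

Derivation:
val('e') = 5, val('b') = 2
Position k = 0, exponent = n-1-k = 5
B^5 mod M = 3^5 mod 251 = 243
Delta = (2 - 5) * 243 mod 251 = 24
New hash = (129 + 24) mod 251 = 153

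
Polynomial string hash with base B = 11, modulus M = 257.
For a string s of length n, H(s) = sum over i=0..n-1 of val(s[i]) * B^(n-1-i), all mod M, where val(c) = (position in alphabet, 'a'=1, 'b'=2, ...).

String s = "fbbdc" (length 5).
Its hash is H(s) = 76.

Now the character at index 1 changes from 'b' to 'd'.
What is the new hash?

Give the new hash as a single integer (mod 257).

val('b') = 2, val('d') = 4
Position k = 1, exponent = n-1-k = 3
B^3 mod M = 11^3 mod 257 = 46
Delta = (4 - 2) * 46 mod 257 = 92
New hash = (76 + 92) mod 257 = 168

Answer: 168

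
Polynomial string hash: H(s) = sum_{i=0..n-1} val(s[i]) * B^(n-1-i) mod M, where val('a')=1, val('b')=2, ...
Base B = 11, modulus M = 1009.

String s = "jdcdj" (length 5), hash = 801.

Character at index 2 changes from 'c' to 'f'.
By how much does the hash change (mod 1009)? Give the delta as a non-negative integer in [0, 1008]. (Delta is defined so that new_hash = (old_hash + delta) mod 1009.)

Delta formula: (val(new) - val(old)) * B^(n-1-k) mod M
  val('f') - val('c') = 6 - 3 = 3
  B^(n-1-k) = 11^2 mod 1009 = 121
  Delta = 3 * 121 mod 1009 = 363

Answer: 363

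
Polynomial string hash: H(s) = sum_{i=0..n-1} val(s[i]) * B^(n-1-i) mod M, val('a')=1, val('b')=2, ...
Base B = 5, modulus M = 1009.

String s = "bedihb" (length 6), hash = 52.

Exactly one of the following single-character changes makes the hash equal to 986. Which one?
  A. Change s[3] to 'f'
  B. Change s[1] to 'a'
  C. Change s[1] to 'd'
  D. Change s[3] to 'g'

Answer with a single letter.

Option A: s[3]='i'->'f', delta=(6-9)*5^2 mod 1009 = 934, hash=52+934 mod 1009 = 986 <-- target
Option B: s[1]='e'->'a', delta=(1-5)*5^4 mod 1009 = 527, hash=52+527 mod 1009 = 579
Option C: s[1]='e'->'d', delta=(4-5)*5^4 mod 1009 = 384, hash=52+384 mod 1009 = 436
Option D: s[3]='i'->'g', delta=(7-9)*5^2 mod 1009 = 959, hash=52+959 mod 1009 = 2

Answer: A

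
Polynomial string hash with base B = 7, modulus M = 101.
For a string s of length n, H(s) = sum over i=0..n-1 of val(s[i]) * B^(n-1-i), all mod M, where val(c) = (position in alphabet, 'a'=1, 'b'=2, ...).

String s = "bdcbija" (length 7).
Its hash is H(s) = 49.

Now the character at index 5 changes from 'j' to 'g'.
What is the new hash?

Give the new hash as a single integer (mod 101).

Answer: 28

Derivation:
val('j') = 10, val('g') = 7
Position k = 5, exponent = n-1-k = 1
B^1 mod M = 7^1 mod 101 = 7
Delta = (7 - 10) * 7 mod 101 = 80
New hash = (49 + 80) mod 101 = 28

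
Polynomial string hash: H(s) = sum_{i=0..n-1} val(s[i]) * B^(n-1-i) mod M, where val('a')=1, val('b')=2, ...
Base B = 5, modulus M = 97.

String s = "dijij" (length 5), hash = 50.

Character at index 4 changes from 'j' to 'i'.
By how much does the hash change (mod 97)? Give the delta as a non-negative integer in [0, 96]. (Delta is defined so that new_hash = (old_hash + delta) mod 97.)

Answer: 96

Derivation:
Delta formula: (val(new) - val(old)) * B^(n-1-k) mod M
  val('i') - val('j') = 9 - 10 = -1
  B^(n-1-k) = 5^0 mod 97 = 1
  Delta = -1 * 1 mod 97 = 96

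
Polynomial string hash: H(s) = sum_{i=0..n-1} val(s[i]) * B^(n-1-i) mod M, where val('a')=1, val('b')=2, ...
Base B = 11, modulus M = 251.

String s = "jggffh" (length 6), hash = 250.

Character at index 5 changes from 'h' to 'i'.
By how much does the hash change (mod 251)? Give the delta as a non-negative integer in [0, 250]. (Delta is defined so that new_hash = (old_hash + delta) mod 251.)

Answer: 1

Derivation:
Delta formula: (val(new) - val(old)) * B^(n-1-k) mod M
  val('i') - val('h') = 9 - 8 = 1
  B^(n-1-k) = 11^0 mod 251 = 1
  Delta = 1 * 1 mod 251 = 1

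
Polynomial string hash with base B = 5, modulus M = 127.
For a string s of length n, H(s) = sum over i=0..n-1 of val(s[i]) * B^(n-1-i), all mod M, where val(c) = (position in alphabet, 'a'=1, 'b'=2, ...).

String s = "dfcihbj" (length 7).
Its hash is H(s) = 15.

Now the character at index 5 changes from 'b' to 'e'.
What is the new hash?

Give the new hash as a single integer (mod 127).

val('b') = 2, val('e') = 5
Position k = 5, exponent = n-1-k = 1
B^1 mod M = 5^1 mod 127 = 5
Delta = (5 - 2) * 5 mod 127 = 15
New hash = (15 + 15) mod 127 = 30

Answer: 30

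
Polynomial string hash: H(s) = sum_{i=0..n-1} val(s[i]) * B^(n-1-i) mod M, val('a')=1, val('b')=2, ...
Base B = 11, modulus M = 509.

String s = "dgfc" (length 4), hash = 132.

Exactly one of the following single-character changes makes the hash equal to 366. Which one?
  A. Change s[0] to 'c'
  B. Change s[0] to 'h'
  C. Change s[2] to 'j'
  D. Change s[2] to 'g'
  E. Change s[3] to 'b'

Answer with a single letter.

Answer: B

Derivation:
Option A: s[0]='d'->'c', delta=(3-4)*11^3 mod 509 = 196, hash=132+196 mod 509 = 328
Option B: s[0]='d'->'h', delta=(8-4)*11^3 mod 509 = 234, hash=132+234 mod 509 = 366 <-- target
Option C: s[2]='f'->'j', delta=(10-6)*11^1 mod 509 = 44, hash=132+44 mod 509 = 176
Option D: s[2]='f'->'g', delta=(7-6)*11^1 mod 509 = 11, hash=132+11 mod 509 = 143
Option E: s[3]='c'->'b', delta=(2-3)*11^0 mod 509 = 508, hash=132+508 mod 509 = 131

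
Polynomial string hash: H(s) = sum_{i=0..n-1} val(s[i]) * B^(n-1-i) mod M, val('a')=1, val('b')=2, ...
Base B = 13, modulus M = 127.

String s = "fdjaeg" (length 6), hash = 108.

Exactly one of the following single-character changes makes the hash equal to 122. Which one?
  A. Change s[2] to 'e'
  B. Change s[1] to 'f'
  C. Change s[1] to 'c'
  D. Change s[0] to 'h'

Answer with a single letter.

Option A: s[2]='j'->'e', delta=(5-10)*13^3 mod 127 = 64, hash=108+64 mod 127 = 45
Option B: s[1]='d'->'f', delta=(6-4)*13^4 mod 127 = 99, hash=108+99 mod 127 = 80
Option C: s[1]='d'->'c', delta=(3-4)*13^4 mod 127 = 14, hash=108+14 mod 127 = 122 <-- target
Option D: s[0]='f'->'h', delta=(8-6)*13^5 mod 127 = 17, hash=108+17 mod 127 = 125

Answer: C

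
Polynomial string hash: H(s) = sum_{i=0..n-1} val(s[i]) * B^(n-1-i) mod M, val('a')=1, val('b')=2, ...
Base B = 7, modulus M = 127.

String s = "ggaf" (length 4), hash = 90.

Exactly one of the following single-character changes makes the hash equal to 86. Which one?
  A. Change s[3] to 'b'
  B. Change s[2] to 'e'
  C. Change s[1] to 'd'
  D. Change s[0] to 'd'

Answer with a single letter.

Answer: A

Derivation:
Option A: s[3]='f'->'b', delta=(2-6)*7^0 mod 127 = 123, hash=90+123 mod 127 = 86 <-- target
Option B: s[2]='a'->'e', delta=(5-1)*7^1 mod 127 = 28, hash=90+28 mod 127 = 118
Option C: s[1]='g'->'d', delta=(4-7)*7^2 mod 127 = 107, hash=90+107 mod 127 = 70
Option D: s[0]='g'->'d', delta=(4-7)*7^3 mod 127 = 114, hash=90+114 mod 127 = 77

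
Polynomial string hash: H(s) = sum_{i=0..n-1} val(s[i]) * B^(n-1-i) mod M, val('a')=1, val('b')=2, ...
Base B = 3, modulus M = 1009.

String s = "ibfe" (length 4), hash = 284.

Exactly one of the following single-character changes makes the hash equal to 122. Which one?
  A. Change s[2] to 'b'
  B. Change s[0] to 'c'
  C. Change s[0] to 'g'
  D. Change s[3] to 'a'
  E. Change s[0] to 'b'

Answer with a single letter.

Answer: B

Derivation:
Option A: s[2]='f'->'b', delta=(2-6)*3^1 mod 1009 = 997, hash=284+997 mod 1009 = 272
Option B: s[0]='i'->'c', delta=(3-9)*3^3 mod 1009 = 847, hash=284+847 mod 1009 = 122 <-- target
Option C: s[0]='i'->'g', delta=(7-9)*3^3 mod 1009 = 955, hash=284+955 mod 1009 = 230
Option D: s[3]='e'->'a', delta=(1-5)*3^0 mod 1009 = 1005, hash=284+1005 mod 1009 = 280
Option E: s[0]='i'->'b', delta=(2-9)*3^3 mod 1009 = 820, hash=284+820 mod 1009 = 95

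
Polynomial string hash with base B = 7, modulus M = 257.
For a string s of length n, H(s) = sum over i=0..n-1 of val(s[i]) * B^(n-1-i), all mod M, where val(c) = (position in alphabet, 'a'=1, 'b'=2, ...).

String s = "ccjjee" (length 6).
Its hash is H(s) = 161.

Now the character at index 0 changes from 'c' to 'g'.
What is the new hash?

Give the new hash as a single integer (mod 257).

Answer: 55

Derivation:
val('c') = 3, val('g') = 7
Position k = 0, exponent = n-1-k = 5
B^5 mod M = 7^5 mod 257 = 102
Delta = (7 - 3) * 102 mod 257 = 151
New hash = (161 + 151) mod 257 = 55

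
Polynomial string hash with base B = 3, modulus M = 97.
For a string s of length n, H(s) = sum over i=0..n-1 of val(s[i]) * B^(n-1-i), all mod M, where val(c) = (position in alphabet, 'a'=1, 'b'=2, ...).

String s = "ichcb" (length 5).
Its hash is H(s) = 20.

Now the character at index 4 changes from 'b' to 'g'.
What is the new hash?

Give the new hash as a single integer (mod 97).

val('b') = 2, val('g') = 7
Position k = 4, exponent = n-1-k = 0
B^0 mod M = 3^0 mod 97 = 1
Delta = (7 - 2) * 1 mod 97 = 5
New hash = (20 + 5) mod 97 = 25

Answer: 25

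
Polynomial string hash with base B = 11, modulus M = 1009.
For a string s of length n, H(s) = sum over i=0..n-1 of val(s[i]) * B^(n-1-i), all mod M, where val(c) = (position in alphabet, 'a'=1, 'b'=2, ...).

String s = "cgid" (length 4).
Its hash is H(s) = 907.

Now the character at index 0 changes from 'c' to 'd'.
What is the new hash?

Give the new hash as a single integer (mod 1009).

val('c') = 3, val('d') = 4
Position k = 0, exponent = n-1-k = 3
B^3 mod M = 11^3 mod 1009 = 322
Delta = (4 - 3) * 322 mod 1009 = 322
New hash = (907 + 322) mod 1009 = 220

Answer: 220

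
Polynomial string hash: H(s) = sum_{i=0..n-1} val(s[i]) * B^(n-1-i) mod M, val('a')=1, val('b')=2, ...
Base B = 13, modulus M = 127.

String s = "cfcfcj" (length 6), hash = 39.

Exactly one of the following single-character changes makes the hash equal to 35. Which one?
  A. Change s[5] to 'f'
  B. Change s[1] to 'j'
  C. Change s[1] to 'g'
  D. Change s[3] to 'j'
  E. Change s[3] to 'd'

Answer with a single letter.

Option A: s[5]='j'->'f', delta=(6-10)*13^0 mod 127 = 123, hash=39+123 mod 127 = 35 <-- target
Option B: s[1]='f'->'j', delta=(10-6)*13^4 mod 127 = 71, hash=39+71 mod 127 = 110
Option C: s[1]='f'->'g', delta=(7-6)*13^4 mod 127 = 113, hash=39+113 mod 127 = 25
Option D: s[3]='f'->'j', delta=(10-6)*13^2 mod 127 = 41, hash=39+41 mod 127 = 80
Option E: s[3]='f'->'d', delta=(4-6)*13^2 mod 127 = 43, hash=39+43 mod 127 = 82

Answer: A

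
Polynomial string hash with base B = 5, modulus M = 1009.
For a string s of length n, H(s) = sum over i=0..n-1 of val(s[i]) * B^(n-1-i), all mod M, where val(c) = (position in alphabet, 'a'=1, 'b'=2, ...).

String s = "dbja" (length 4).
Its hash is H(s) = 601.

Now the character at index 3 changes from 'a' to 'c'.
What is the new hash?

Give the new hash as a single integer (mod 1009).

Answer: 603

Derivation:
val('a') = 1, val('c') = 3
Position k = 3, exponent = n-1-k = 0
B^0 mod M = 5^0 mod 1009 = 1
Delta = (3 - 1) * 1 mod 1009 = 2
New hash = (601 + 2) mod 1009 = 603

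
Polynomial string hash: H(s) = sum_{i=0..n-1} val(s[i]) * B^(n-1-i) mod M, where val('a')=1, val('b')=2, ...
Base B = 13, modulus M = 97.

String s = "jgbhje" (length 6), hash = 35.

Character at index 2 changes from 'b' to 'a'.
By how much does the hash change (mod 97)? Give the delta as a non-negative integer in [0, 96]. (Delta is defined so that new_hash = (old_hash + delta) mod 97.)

Answer: 34

Derivation:
Delta formula: (val(new) - val(old)) * B^(n-1-k) mod M
  val('a') - val('b') = 1 - 2 = -1
  B^(n-1-k) = 13^3 mod 97 = 63
  Delta = -1 * 63 mod 97 = 34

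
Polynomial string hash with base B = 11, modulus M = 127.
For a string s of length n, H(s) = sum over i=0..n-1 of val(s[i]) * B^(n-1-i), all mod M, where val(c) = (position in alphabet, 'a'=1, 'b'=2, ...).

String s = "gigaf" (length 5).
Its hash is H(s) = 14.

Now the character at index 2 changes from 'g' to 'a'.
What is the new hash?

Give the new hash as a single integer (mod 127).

val('g') = 7, val('a') = 1
Position k = 2, exponent = n-1-k = 2
B^2 mod M = 11^2 mod 127 = 121
Delta = (1 - 7) * 121 mod 127 = 36
New hash = (14 + 36) mod 127 = 50

Answer: 50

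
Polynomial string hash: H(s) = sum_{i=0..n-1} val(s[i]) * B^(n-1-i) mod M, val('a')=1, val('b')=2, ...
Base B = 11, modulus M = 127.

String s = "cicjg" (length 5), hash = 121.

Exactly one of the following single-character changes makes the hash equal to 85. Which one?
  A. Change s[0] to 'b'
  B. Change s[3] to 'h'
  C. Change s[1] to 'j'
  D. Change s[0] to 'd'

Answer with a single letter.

Option A: s[0]='c'->'b', delta=(2-3)*11^4 mod 127 = 91, hash=121+91 mod 127 = 85 <-- target
Option B: s[3]='j'->'h', delta=(8-10)*11^1 mod 127 = 105, hash=121+105 mod 127 = 99
Option C: s[1]='i'->'j', delta=(10-9)*11^3 mod 127 = 61, hash=121+61 mod 127 = 55
Option D: s[0]='c'->'d', delta=(4-3)*11^4 mod 127 = 36, hash=121+36 mod 127 = 30

Answer: A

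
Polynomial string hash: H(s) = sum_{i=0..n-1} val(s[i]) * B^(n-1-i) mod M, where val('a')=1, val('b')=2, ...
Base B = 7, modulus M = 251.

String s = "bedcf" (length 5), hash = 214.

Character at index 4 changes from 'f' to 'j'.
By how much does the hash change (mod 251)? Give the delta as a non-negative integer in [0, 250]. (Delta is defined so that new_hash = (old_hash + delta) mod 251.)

Answer: 4

Derivation:
Delta formula: (val(new) - val(old)) * B^(n-1-k) mod M
  val('j') - val('f') = 10 - 6 = 4
  B^(n-1-k) = 7^0 mod 251 = 1
  Delta = 4 * 1 mod 251 = 4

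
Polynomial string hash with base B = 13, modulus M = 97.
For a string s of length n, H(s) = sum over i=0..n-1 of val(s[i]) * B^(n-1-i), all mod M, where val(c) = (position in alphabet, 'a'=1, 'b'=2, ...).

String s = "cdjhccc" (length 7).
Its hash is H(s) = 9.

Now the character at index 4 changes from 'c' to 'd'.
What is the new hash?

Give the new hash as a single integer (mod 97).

val('c') = 3, val('d') = 4
Position k = 4, exponent = n-1-k = 2
B^2 mod M = 13^2 mod 97 = 72
Delta = (4 - 3) * 72 mod 97 = 72
New hash = (9 + 72) mod 97 = 81

Answer: 81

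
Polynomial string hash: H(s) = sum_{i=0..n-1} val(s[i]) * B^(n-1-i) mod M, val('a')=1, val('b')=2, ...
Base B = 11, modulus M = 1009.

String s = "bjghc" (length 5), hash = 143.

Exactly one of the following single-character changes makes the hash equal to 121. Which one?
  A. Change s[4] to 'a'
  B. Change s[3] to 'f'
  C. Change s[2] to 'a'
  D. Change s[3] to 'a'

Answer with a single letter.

Answer: B

Derivation:
Option A: s[4]='c'->'a', delta=(1-3)*11^0 mod 1009 = 1007, hash=143+1007 mod 1009 = 141
Option B: s[3]='h'->'f', delta=(6-8)*11^1 mod 1009 = 987, hash=143+987 mod 1009 = 121 <-- target
Option C: s[2]='g'->'a', delta=(1-7)*11^2 mod 1009 = 283, hash=143+283 mod 1009 = 426
Option D: s[3]='h'->'a', delta=(1-8)*11^1 mod 1009 = 932, hash=143+932 mod 1009 = 66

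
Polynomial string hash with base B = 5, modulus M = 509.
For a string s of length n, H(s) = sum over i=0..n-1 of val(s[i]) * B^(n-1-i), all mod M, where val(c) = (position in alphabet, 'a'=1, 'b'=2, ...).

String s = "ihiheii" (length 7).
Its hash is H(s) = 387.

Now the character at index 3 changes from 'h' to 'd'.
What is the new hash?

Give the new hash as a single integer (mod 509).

Answer: 396

Derivation:
val('h') = 8, val('d') = 4
Position k = 3, exponent = n-1-k = 3
B^3 mod M = 5^3 mod 509 = 125
Delta = (4 - 8) * 125 mod 509 = 9
New hash = (387 + 9) mod 509 = 396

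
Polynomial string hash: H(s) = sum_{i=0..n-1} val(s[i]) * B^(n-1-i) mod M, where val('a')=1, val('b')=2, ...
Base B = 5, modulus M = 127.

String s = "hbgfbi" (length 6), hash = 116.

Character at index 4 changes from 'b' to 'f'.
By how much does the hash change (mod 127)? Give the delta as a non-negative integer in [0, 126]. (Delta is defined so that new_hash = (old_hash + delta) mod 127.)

Delta formula: (val(new) - val(old)) * B^(n-1-k) mod M
  val('f') - val('b') = 6 - 2 = 4
  B^(n-1-k) = 5^1 mod 127 = 5
  Delta = 4 * 5 mod 127 = 20

Answer: 20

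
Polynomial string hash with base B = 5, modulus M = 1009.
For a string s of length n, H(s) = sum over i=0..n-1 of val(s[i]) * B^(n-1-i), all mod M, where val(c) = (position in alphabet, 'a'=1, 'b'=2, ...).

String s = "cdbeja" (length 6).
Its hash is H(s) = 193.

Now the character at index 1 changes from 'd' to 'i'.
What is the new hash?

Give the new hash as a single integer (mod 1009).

Answer: 291

Derivation:
val('d') = 4, val('i') = 9
Position k = 1, exponent = n-1-k = 4
B^4 mod M = 5^4 mod 1009 = 625
Delta = (9 - 4) * 625 mod 1009 = 98
New hash = (193 + 98) mod 1009 = 291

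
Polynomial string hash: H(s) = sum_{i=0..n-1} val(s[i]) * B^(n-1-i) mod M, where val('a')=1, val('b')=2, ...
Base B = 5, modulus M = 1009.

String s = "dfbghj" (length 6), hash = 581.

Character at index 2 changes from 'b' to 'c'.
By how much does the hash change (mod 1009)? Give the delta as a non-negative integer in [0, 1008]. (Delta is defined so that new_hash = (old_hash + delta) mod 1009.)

Answer: 125

Derivation:
Delta formula: (val(new) - val(old)) * B^(n-1-k) mod M
  val('c') - val('b') = 3 - 2 = 1
  B^(n-1-k) = 5^3 mod 1009 = 125
  Delta = 1 * 125 mod 1009 = 125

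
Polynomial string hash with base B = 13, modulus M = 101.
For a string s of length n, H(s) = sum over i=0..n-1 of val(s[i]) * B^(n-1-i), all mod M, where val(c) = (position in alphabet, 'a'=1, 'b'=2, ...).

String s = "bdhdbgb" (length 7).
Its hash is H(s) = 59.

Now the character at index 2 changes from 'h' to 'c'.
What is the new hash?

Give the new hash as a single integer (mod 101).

val('h') = 8, val('c') = 3
Position k = 2, exponent = n-1-k = 4
B^4 mod M = 13^4 mod 101 = 79
Delta = (3 - 8) * 79 mod 101 = 9
New hash = (59 + 9) mod 101 = 68

Answer: 68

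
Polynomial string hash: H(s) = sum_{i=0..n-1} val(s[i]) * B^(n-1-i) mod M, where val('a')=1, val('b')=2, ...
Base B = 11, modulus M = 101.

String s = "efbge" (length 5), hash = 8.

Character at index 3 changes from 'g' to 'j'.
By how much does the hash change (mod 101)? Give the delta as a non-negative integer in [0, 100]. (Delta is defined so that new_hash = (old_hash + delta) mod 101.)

Answer: 33

Derivation:
Delta formula: (val(new) - val(old)) * B^(n-1-k) mod M
  val('j') - val('g') = 10 - 7 = 3
  B^(n-1-k) = 11^1 mod 101 = 11
  Delta = 3 * 11 mod 101 = 33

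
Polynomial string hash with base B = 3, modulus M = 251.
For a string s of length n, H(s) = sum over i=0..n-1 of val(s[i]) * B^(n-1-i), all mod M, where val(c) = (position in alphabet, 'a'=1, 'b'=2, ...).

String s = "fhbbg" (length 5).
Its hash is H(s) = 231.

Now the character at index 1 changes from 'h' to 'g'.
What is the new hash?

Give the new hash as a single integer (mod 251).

Answer: 204

Derivation:
val('h') = 8, val('g') = 7
Position k = 1, exponent = n-1-k = 3
B^3 mod M = 3^3 mod 251 = 27
Delta = (7 - 8) * 27 mod 251 = 224
New hash = (231 + 224) mod 251 = 204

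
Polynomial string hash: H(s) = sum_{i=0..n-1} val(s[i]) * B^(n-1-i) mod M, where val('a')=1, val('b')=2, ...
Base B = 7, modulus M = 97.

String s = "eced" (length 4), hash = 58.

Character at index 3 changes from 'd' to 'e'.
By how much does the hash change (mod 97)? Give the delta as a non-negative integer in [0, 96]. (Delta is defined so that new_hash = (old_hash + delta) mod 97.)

Delta formula: (val(new) - val(old)) * B^(n-1-k) mod M
  val('e') - val('d') = 5 - 4 = 1
  B^(n-1-k) = 7^0 mod 97 = 1
  Delta = 1 * 1 mod 97 = 1

Answer: 1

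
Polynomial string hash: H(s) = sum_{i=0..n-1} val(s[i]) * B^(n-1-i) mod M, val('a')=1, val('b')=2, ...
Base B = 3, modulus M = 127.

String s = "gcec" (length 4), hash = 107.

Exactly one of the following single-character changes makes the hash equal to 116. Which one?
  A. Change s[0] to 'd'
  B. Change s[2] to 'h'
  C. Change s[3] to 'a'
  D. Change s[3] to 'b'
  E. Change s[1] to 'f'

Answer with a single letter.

Answer: B

Derivation:
Option A: s[0]='g'->'d', delta=(4-7)*3^3 mod 127 = 46, hash=107+46 mod 127 = 26
Option B: s[2]='e'->'h', delta=(8-5)*3^1 mod 127 = 9, hash=107+9 mod 127 = 116 <-- target
Option C: s[3]='c'->'a', delta=(1-3)*3^0 mod 127 = 125, hash=107+125 mod 127 = 105
Option D: s[3]='c'->'b', delta=(2-3)*3^0 mod 127 = 126, hash=107+126 mod 127 = 106
Option E: s[1]='c'->'f', delta=(6-3)*3^2 mod 127 = 27, hash=107+27 mod 127 = 7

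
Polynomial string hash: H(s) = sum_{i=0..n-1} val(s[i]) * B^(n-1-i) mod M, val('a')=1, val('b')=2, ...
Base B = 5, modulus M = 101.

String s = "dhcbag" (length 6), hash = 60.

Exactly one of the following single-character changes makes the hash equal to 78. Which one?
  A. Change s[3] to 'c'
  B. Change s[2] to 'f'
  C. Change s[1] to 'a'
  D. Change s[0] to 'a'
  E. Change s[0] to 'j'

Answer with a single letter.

Answer: D

Derivation:
Option A: s[3]='b'->'c', delta=(3-2)*5^2 mod 101 = 25, hash=60+25 mod 101 = 85
Option B: s[2]='c'->'f', delta=(6-3)*5^3 mod 101 = 72, hash=60+72 mod 101 = 31
Option C: s[1]='h'->'a', delta=(1-8)*5^4 mod 101 = 69, hash=60+69 mod 101 = 28
Option D: s[0]='d'->'a', delta=(1-4)*5^5 mod 101 = 18, hash=60+18 mod 101 = 78 <-- target
Option E: s[0]='d'->'j', delta=(10-4)*5^5 mod 101 = 65, hash=60+65 mod 101 = 24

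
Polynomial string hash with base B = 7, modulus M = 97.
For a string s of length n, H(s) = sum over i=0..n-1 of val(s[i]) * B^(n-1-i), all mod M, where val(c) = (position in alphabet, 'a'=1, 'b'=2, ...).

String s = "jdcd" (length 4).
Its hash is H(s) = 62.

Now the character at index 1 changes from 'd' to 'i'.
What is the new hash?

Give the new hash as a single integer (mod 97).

Answer: 16

Derivation:
val('d') = 4, val('i') = 9
Position k = 1, exponent = n-1-k = 2
B^2 mod M = 7^2 mod 97 = 49
Delta = (9 - 4) * 49 mod 97 = 51
New hash = (62 + 51) mod 97 = 16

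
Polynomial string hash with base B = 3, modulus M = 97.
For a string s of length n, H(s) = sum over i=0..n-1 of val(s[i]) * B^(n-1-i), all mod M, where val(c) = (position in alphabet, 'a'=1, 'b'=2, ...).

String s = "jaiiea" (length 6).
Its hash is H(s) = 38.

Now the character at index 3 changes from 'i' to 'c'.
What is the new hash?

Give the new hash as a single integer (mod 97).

Answer: 81

Derivation:
val('i') = 9, val('c') = 3
Position k = 3, exponent = n-1-k = 2
B^2 mod M = 3^2 mod 97 = 9
Delta = (3 - 9) * 9 mod 97 = 43
New hash = (38 + 43) mod 97 = 81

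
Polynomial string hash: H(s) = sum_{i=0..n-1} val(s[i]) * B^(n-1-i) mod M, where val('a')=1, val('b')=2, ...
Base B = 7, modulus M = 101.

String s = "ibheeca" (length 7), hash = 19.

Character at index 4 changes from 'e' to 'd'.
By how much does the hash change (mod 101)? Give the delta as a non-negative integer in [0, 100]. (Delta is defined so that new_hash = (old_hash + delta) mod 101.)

Answer: 52

Derivation:
Delta formula: (val(new) - val(old)) * B^(n-1-k) mod M
  val('d') - val('e') = 4 - 5 = -1
  B^(n-1-k) = 7^2 mod 101 = 49
  Delta = -1 * 49 mod 101 = 52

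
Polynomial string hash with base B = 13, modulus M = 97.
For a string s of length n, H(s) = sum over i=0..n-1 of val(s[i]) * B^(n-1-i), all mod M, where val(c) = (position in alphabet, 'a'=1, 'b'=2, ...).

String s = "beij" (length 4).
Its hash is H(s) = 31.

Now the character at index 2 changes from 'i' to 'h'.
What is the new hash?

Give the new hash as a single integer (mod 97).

val('i') = 9, val('h') = 8
Position k = 2, exponent = n-1-k = 1
B^1 mod M = 13^1 mod 97 = 13
Delta = (8 - 9) * 13 mod 97 = 84
New hash = (31 + 84) mod 97 = 18

Answer: 18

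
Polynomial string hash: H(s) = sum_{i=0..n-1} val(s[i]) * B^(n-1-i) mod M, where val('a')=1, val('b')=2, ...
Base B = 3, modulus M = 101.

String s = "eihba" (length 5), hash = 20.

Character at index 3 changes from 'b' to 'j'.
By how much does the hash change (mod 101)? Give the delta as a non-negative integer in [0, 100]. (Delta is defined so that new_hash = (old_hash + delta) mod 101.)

Delta formula: (val(new) - val(old)) * B^(n-1-k) mod M
  val('j') - val('b') = 10 - 2 = 8
  B^(n-1-k) = 3^1 mod 101 = 3
  Delta = 8 * 3 mod 101 = 24

Answer: 24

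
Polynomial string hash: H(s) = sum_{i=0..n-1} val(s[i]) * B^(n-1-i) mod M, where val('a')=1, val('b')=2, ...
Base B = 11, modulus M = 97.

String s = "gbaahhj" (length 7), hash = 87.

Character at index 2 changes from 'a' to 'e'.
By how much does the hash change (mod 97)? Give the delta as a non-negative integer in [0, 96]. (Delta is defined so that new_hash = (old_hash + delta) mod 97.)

Answer: 73

Derivation:
Delta formula: (val(new) - val(old)) * B^(n-1-k) mod M
  val('e') - val('a') = 5 - 1 = 4
  B^(n-1-k) = 11^4 mod 97 = 91
  Delta = 4 * 91 mod 97 = 73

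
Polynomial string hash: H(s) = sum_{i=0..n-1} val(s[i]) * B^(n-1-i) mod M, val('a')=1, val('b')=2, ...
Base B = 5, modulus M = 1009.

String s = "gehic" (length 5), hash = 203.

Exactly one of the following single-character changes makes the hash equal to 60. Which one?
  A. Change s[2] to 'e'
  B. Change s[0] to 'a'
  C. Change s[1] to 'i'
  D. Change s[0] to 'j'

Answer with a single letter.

Option A: s[2]='h'->'e', delta=(5-8)*5^2 mod 1009 = 934, hash=203+934 mod 1009 = 128
Option B: s[0]='g'->'a', delta=(1-7)*5^4 mod 1009 = 286, hash=203+286 mod 1009 = 489
Option C: s[1]='e'->'i', delta=(9-5)*5^3 mod 1009 = 500, hash=203+500 mod 1009 = 703
Option D: s[0]='g'->'j', delta=(10-7)*5^4 mod 1009 = 866, hash=203+866 mod 1009 = 60 <-- target

Answer: D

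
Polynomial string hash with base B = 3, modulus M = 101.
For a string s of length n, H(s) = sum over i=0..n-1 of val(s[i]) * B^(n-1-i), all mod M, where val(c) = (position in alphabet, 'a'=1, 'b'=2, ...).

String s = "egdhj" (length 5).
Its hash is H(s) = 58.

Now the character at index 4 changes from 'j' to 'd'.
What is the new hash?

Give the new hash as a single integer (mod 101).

val('j') = 10, val('d') = 4
Position k = 4, exponent = n-1-k = 0
B^0 mod M = 3^0 mod 101 = 1
Delta = (4 - 10) * 1 mod 101 = 95
New hash = (58 + 95) mod 101 = 52

Answer: 52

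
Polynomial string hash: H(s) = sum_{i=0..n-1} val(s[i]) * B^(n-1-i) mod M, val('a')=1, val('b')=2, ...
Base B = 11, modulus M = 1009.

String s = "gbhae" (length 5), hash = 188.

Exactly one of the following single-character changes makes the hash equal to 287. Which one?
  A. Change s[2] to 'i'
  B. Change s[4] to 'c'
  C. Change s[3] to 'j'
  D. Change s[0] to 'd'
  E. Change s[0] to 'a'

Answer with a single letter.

Answer: C

Derivation:
Option A: s[2]='h'->'i', delta=(9-8)*11^2 mod 1009 = 121, hash=188+121 mod 1009 = 309
Option B: s[4]='e'->'c', delta=(3-5)*11^0 mod 1009 = 1007, hash=188+1007 mod 1009 = 186
Option C: s[3]='a'->'j', delta=(10-1)*11^1 mod 1009 = 99, hash=188+99 mod 1009 = 287 <-- target
Option D: s[0]='g'->'d', delta=(4-7)*11^4 mod 1009 = 473, hash=188+473 mod 1009 = 661
Option E: s[0]='g'->'a', delta=(1-7)*11^4 mod 1009 = 946, hash=188+946 mod 1009 = 125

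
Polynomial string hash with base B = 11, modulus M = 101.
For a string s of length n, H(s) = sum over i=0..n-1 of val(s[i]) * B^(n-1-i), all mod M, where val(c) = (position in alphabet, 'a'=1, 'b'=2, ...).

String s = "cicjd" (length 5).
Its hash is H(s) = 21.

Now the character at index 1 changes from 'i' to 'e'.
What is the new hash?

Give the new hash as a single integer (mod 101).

Answer: 50

Derivation:
val('i') = 9, val('e') = 5
Position k = 1, exponent = n-1-k = 3
B^3 mod M = 11^3 mod 101 = 18
Delta = (5 - 9) * 18 mod 101 = 29
New hash = (21 + 29) mod 101 = 50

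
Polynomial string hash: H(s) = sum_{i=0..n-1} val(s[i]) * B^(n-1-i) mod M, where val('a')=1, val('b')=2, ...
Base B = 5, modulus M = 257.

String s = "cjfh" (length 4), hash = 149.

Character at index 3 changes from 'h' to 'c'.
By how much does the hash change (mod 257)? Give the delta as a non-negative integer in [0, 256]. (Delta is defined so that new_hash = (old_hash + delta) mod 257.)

Delta formula: (val(new) - val(old)) * B^(n-1-k) mod M
  val('c') - val('h') = 3 - 8 = -5
  B^(n-1-k) = 5^0 mod 257 = 1
  Delta = -5 * 1 mod 257 = 252

Answer: 252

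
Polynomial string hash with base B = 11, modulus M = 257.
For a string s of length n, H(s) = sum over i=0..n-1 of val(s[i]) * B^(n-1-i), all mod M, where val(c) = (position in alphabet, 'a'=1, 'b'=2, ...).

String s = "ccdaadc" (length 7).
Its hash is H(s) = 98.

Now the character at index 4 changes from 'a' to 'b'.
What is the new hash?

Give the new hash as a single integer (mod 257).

val('a') = 1, val('b') = 2
Position k = 4, exponent = n-1-k = 2
B^2 mod M = 11^2 mod 257 = 121
Delta = (2 - 1) * 121 mod 257 = 121
New hash = (98 + 121) mod 257 = 219

Answer: 219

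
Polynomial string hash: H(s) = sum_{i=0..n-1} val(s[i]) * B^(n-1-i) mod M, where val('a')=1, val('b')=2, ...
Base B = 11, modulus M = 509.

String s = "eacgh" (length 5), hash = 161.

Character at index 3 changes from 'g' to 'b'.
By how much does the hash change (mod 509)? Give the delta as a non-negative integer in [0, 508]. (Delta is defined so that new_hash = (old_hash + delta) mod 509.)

Delta formula: (val(new) - val(old)) * B^(n-1-k) mod M
  val('b') - val('g') = 2 - 7 = -5
  B^(n-1-k) = 11^1 mod 509 = 11
  Delta = -5 * 11 mod 509 = 454

Answer: 454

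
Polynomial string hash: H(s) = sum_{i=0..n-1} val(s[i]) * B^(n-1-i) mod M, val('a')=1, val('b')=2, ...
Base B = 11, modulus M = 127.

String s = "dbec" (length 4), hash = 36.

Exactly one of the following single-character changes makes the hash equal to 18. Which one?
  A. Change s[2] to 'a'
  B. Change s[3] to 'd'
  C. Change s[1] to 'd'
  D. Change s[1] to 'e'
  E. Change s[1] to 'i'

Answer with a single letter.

Answer: D

Derivation:
Option A: s[2]='e'->'a', delta=(1-5)*11^1 mod 127 = 83, hash=36+83 mod 127 = 119
Option B: s[3]='c'->'d', delta=(4-3)*11^0 mod 127 = 1, hash=36+1 mod 127 = 37
Option C: s[1]='b'->'d', delta=(4-2)*11^2 mod 127 = 115, hash=36+115 mod 127 = 24
Option D: s[1]='b'->'e', delta=(5-2)*11^2 mod 127 = 109, hash=36+109 mod 127 = 18 <-- target
Option E: s[1]='b'->'i', delta=(9-2)*11^2 mod 127 = 85, hash=36+85 mod 127 = 121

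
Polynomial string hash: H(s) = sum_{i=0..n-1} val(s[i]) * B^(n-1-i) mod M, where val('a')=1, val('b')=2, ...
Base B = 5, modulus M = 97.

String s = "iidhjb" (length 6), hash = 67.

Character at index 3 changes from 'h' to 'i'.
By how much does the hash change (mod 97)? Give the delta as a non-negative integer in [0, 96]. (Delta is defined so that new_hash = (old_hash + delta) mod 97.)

Delta formula: (val(new) - val(old)) * B^(n-1-k) mod M
  val('i') - val('h') = 9 - 8 = 1
  B^(n-1-k) = 5^2 mod 97 = 25
  Delta = 1 * 25 mod 97 = 25

Answer: 25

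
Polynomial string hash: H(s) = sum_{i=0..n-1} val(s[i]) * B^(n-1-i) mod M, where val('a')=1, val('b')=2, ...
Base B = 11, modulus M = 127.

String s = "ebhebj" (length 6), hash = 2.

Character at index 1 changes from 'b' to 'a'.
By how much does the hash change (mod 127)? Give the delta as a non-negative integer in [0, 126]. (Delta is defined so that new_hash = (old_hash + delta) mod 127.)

Answer: 91

Derivation:
Delta formula: (val(new) - val(old)) * B^(n-1-k) mod M
  val('a') - val('b') = 1 - 2 = -1
  B^(n-1-k) = 11^4 mod 127 = 36
  Delta = -1 * 36 mod 127 = 91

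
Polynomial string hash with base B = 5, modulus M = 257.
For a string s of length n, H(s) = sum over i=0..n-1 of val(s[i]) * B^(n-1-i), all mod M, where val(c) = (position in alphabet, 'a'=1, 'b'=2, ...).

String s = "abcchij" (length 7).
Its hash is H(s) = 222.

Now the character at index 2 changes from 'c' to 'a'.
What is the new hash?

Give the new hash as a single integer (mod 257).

val('c') = 3, val('a') = 1
Position k = 2, exponent = n-1-k = 4
B^4 mod M = 5^4 mod 257 = 111
Delta = (1 - 3) * 111 mod 257 = 35
New hash = (222 + 35) mod 257 = 0

Answer: 0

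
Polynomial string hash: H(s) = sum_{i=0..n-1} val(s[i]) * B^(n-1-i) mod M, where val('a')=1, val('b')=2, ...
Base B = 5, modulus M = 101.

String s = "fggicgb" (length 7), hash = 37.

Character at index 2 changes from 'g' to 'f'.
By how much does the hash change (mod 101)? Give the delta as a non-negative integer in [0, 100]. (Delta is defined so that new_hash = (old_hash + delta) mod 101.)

Delta formula: (val(new) - val(old)) * B^(n-1-k) mod M
  val('f') - val('g') = 6 - 7 = -1
  B^(n-1-k) = 5^4 mod 101 = 19
  Delta = -1 * 19 mod 101 = 82

Answer: 82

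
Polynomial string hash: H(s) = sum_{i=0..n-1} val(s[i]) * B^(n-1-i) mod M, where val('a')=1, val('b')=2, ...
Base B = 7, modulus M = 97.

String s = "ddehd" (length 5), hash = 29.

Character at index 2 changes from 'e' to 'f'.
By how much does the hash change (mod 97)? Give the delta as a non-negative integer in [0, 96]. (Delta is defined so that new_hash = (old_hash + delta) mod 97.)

Answer: 49

Derivation:
Delta formula: (val(new) - val(old)) * B^(n-1-k) mod M
  val('f') - val('e') = 6 - 5 = 1
  B^(n-1-k) = 7^2 mod 97 = 49
  Delta = 1 * 49 mod 97 = 49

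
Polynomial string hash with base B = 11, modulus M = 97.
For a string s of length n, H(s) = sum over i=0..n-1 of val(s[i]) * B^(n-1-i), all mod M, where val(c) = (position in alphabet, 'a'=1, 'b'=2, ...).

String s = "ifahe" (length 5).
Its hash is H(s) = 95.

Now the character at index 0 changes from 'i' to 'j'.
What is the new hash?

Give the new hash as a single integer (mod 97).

val('i') = 9, val('j') = 10
Position k = 0, exponent = n-1-k = 4
B^4 mod M = 11^4 mod 97 = 91
Delta = (10 - 9) * 91 mod 97 = 91
New hash = (95 + 91) mod 97 = 89

Answer: 89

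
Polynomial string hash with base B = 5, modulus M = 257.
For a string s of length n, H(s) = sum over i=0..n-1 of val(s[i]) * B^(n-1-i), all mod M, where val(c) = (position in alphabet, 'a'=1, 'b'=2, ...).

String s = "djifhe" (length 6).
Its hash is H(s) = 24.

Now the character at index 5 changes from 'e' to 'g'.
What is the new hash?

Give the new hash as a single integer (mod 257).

Answer: 26

Derivation:
val('e') = 5, val('g') = 7
Position k = 5, exponent = n-1-k = 0
B^0 mod M = 5^0 mod 257 = 1
Delta = (7 - 5) * 1 mod 257 = 2
New hash = (24 + 2) mod 257 = 26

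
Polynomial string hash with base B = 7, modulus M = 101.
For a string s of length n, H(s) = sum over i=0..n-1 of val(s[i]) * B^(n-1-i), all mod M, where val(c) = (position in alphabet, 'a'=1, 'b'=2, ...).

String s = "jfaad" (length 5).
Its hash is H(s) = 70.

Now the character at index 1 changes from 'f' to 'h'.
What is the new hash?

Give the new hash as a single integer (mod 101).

Answer: 49

Derivation:
val('f') = 6, val('h') = 8
Position k = 1, exponent = n-1-k = 3
B^3 mod M = 7^3 mod 101 = 40
Delta = (8 - 6) * 40 mod 101 = 80
New hash = (70 + 80) mod 101 = 49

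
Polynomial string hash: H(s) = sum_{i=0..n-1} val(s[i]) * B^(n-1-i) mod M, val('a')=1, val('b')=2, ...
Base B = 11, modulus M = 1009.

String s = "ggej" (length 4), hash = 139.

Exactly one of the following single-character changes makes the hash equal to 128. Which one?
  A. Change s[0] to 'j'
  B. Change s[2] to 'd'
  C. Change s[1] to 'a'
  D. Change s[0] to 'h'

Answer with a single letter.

Answer: B

Derivation:
Option A: s[0]='g'->'j', delta=(10-7)*11^3 mod 1009 = 966, hash=139+966 mod 1009 = 96
Option B: s[2]='e'->'d', delta=(4-5)*11^1 mod 1009 = 998, hash=139+998 mod 1009 = 128 <-- target
Option C: s[1]='g'->'a', delta=(1-7)*11^2 mod 1009 = 283, hash=139+283 mod 1009 = 422
Option D: s[0]='g'->'h', delta=(8-7)*11^3 mod 1009 = 322, hash=139+322 mod 1009 = 461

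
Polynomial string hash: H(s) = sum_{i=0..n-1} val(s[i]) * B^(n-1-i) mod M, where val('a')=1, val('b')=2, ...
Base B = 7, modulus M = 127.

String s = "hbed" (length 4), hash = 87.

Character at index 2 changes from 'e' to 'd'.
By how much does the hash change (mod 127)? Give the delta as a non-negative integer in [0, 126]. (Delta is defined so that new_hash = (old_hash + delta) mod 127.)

Delta formula: (val(new) - val(old)) * B^(n-1-k) mod M
  val('d') - val('e') = 4 - 5 = -1
  B^(n-1-k) = 7^1 mod 127 = 7
  Delta = -1 * 7 mod 127 = 120

Answer: 120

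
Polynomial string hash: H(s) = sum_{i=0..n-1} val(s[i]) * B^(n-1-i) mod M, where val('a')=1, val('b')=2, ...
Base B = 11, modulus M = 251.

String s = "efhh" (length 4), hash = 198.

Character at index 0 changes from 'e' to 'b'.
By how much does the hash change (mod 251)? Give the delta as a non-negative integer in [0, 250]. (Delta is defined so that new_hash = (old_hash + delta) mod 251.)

Answer: 23

Derivation:
Delta formula: (val(new) - val(old)) * B^(n-1-k) mod M
  val('b') - val('e') = 2 - 5 = -3
  B^(n-1-k) = 11^3 mod 251 = 76
  Delta = -3 * 76 mod 251 = 23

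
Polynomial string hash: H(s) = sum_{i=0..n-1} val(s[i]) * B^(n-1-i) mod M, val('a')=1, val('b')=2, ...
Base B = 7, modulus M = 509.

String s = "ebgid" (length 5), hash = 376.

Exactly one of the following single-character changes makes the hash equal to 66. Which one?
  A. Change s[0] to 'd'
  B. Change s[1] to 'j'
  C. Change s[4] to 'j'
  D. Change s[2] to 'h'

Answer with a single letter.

Answer: B

Derivation:
Option A: s[0]='e'->'d', delta=(4-5)*7^4 mod 509 = 144, hash=376+144 mod 509 = 11
Option B: s[1]='b'->'j', delta=(10-2)*7^3 mod 509 = 199, hash=376+199 mod 509 = 66 <-- target
Option C: s[4]='d'->'j', delta=(10-4)*7^0 mod 509 = 6, hash=376+6 mod 509 = 382
Option D: s[2]='g'->'h', delta=(8-7)*7^2 mod 509 = 49, hash=376+49 mod 509 = 425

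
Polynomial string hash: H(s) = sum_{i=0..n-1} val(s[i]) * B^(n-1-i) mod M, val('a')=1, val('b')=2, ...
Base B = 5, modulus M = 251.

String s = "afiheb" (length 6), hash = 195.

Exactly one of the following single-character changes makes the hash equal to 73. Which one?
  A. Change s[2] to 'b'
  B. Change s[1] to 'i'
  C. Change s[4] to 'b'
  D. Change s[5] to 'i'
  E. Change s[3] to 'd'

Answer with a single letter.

Option A: s[2]='i'->'b', delta=(2-9)*5^3 mod 251 = 129, hash=195+129 mod 251 = 73 <-- target
Option B: s[1]='f'->'i', delta=(9-6)*5^4 mod 251 = 118, hash=195+118 mod 251 = 62
Option C: s[4]='e'->'b', delta=(2-5)*5^1 mod 251 = 236, hash=195+236 mod 251 = 180
Option D: s[5]='b'->'i', delta=(9-2)*5^0 mod 251 = 7, hash=195+7 mod 251 = 202
Option E: s[3]='h'->'d', delta=(4-8)*5^2 mod 251 = 151, hash=195+151 mod 251 = 95

Answer: A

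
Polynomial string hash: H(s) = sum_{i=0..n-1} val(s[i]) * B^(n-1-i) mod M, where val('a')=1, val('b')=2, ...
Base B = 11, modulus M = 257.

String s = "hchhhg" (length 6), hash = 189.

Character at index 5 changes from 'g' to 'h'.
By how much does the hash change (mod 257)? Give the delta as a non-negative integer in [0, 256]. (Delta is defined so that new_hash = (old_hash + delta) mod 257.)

Answer: 1

Derivation:
Delta formula: (val(new) - val(old)) * B^(n-1-k) mod M
  val('h') - val('g') = 8 - 7 = 1
  B^(n-1-k) = 11^0 mod 257 = 1
  Delta = 1 * 1 mod 257 = 1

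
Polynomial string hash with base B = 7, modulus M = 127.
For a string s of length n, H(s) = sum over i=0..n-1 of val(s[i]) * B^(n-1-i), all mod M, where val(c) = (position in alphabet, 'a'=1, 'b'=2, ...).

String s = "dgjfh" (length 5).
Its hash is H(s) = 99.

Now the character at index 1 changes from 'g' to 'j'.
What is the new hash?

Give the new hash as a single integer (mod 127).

Answer: 112

Derivation:
val('g') = 7, val('j') = 10
Position k = 1, exponent = n-1-k = 3
B^3 mod M = 7^3 mod 127 = 89
Delta = (10 - 7) * 89 mod 127 = 13
New hash = (99 + 13) mod 127 = 112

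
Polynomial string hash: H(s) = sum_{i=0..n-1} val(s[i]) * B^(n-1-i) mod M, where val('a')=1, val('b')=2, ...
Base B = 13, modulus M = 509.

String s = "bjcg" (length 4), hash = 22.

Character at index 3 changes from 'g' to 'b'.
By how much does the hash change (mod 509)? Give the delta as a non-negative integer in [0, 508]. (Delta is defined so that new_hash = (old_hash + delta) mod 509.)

Answer: 504

Derivation:
Delta formula: (val(new) - val(old)) * B^(n-1-k) mod M
  val('b') - val('g') = 2 - 7 = -5
  B^(n-1-k) = 13^0 mod 509 = 1
  Delta = -5 * 1 mod 509 = 504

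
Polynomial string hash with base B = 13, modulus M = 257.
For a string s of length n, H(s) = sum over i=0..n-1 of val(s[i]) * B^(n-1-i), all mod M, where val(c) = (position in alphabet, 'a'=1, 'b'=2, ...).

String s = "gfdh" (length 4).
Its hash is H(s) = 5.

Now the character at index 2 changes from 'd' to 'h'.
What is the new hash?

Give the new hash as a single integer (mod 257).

Answer: 57

Derivation:
val('d') = 4, val('h') = 8
Position k = 2, exponent = n-1-k = 1
B^1 mod M = 13^1 mod 257 = 13
Delta = (8 - 4) * 13 mod 257 = 52
New hash = (5 + 52) mod 257 = 57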